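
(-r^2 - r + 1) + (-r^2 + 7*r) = -2*r^2 + 6*r + 1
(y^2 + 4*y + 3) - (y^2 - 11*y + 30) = 15*y - 27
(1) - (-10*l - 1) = 10*l + 2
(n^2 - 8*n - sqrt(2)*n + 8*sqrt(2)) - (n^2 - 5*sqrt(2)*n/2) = -8*n + 3*sqrt(2)*n/2 + 8*sqrt(2)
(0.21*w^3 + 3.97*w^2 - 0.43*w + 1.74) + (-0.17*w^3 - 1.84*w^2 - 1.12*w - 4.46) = 0.04*w^3 + 2.13*w^2 - 1.55*w - 2.72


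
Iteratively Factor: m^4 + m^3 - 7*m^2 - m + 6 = (m + 3)*(m^3 - 2*m^2 - m + 2) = (m - 2)*(m + 3)*(m^2 - 1) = (m - 2)*(m + 1)*(m + 3)*(m - 1)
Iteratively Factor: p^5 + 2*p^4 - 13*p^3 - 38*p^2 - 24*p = (p + 2)*(p^4 - 13*p^2 - 12*p) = (p + 2)*(p + 3)*(p^3 - 3*p^2 - 4*p) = p*(p + 2)*(p + 3)*(p^2 - 3*p - 4) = p*(p - 4)*(p + 2)*(p + 3)*(p + 1)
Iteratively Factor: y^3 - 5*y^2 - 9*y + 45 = (y + 3)*(y^2 - 8*y + 15) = (y - 3)*(y + 3)*(y - 5)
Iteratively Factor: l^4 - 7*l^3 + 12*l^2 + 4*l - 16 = (l + 1)*(l^3 - 8*l^2 + 20*l - 16) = (l - 2)*(l + 1)*(l^2 - 6*l + 8) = (l - 4)*(l - 2)*(l + 1)*(l - 2)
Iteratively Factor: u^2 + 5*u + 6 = (u + 2)*(u + 3)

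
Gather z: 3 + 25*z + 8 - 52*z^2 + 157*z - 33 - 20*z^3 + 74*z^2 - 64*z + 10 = -20*z^3 + 22*z^2 + 118*z - 12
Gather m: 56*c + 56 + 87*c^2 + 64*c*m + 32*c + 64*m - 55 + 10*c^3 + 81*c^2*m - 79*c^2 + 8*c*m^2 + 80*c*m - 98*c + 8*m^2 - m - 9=10*c^3 + 8*c^2 - 10*c + m^2*(8*c + 8) + m*(81*c^2 + 144*c + 63) - 8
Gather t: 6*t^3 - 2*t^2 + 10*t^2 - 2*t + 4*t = 6*t^3 + 8*t^2 + 2*t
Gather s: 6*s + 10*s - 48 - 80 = 16*s - 128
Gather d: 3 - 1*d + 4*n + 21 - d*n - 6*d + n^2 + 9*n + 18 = d*(-n - 7) + n^2 + 13*n + 42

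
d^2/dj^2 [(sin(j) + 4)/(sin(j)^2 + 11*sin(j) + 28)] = (7*sin(j) + cos(j)^2 + 1)/(sin(j) + 7)^3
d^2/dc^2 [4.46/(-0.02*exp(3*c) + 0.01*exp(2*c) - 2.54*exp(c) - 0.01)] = (-4.46*(0.06*exp(2*c) - 0.02*exp(c) + 2.54)*(0.12*exp(2*c) - 0.04*exp(c) + 5.08)*exp(c) + (0.8028*exp(2*c) - 0.1784*exp(c) + 11.3284)*(0.02*exp(3*c) - 0.01*exp(2*c) + 2.54*exp(c) + 0.01))*exp(c)/(0.02*exp(3*c) - 0.01*exp(2*c) + 2.54*exp(c) + 0.01)^3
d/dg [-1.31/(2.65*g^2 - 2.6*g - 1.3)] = (6.943*g - 3.406)/(-2.65*g^2 + 2.6*g + 1.3)^2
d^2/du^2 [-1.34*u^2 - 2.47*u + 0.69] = -2.68000000000000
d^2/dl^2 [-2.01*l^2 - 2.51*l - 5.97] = -4.02000000000000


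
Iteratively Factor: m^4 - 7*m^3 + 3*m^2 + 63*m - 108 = (m - 4)*(m^3 - 3*m^2 - 9*m + 27) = (m - 4)*(m + 3)*(m^2 - 6*m + 9) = (m - 4)*(m - 3)*(m + 3)*(m - 3)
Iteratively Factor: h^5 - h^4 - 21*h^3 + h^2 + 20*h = (h)*(h^4 - h^3 - 21*h^2 + h + 20) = h*(h - 5)*(h^3 + 4*h^2 - h - 4) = h*(h - 5)*(h + 1)*(h^2 + 3*h - 4) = h*(h - 5)*(h + 1)*(h + 4)*(h - 1)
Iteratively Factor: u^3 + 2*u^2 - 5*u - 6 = (u - 2)*(u^2 + 4*u + 3) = (u - 2)*(u + 3)*(u + 1)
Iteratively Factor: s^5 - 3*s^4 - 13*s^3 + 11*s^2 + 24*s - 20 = (s + 2)*(s^4 - 5*s^3 - 3*s^2 + 17*s - 10) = (s - 5)*(s + 2)*(s^3 - 3*s + 2) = (s - 5)*(s - 1)*(s + 2)*(s^2 + s - 2) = (s - 5)*(s - 1)^2*(s + 2)*(s + 2)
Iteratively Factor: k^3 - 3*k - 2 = (k + 1)*(k^2 - k - 2) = (k + 1)^2*(k - 2)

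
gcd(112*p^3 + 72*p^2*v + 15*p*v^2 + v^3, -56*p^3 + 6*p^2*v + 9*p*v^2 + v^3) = 28*p^2 + 11*p*v + v^2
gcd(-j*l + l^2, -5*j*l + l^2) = l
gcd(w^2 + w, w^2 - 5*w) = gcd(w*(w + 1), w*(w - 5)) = w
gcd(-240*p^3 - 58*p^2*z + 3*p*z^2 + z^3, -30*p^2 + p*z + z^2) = 6*p + z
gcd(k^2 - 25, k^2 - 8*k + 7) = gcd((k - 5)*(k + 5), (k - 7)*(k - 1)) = 1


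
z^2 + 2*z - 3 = (z - 1)*(z + 3)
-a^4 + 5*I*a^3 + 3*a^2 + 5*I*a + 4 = (a - 4*I)*(a + I)*(I*a + 1)^2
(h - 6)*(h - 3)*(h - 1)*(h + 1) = h^4 - 9*h^3 + 17*h^2 + 9*h - 18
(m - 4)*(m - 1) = m^2 - 5*m + 4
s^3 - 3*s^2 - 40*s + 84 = (s - 7)*(s - 2)*(s + 6)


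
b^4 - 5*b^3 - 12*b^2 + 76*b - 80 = (b - 5)*(b - 2)^2*(b + 4)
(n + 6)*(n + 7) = n^2 + 13*n + 42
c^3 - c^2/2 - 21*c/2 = c*(c - 7/2)*(c + 3)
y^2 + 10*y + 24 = (y + 4)*(y + 6)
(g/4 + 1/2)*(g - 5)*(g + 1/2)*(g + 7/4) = g^4/4 - 3*g^3/16 - 127*g^2/32 - 201*g/32 - 35/16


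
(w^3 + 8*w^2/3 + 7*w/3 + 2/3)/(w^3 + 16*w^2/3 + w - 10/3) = (3*w^2 + 5*w + 2)/(3*w^2 + 13*w - 10)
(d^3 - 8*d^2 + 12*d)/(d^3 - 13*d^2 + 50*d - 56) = d*(d - 6)/(d^2 - 11*d + 28)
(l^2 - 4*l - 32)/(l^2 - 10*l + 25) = (l^2 - 4*l - 32)/(l^2 - 10*l + 25)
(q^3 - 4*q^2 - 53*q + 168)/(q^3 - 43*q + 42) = (q^2 - 11*q + 24)/(q^2 - 7*q + 6)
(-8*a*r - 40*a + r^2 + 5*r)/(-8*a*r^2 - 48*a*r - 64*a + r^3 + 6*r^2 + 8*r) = (r + 5)/(r^2 + 6*r + 8)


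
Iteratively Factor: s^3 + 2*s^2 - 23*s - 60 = (s - 5)*(s^2 + 7*s + 12) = (s - 5)*(s + 4)*(s + 3)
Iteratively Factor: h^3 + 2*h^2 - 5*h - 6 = (h + 3)*(h^2 - h - 2) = (h + 1)*(h + 3)*(h - 2)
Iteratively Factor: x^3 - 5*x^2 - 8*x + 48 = (x - 4)*(x^2 - x - 12) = (x - 4)*(x + 3)*(x - 4)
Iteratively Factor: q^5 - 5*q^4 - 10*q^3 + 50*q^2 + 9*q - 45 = (q - 3)*(q^4 - 2*q^3 - 16*q^2 + 2*q + 15) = (q - 3)*(q + 3)*(q^3 - 5*q^2 - q + 5) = (q - 5)*(q - 3)*(q + 3)*(q^2 - 1) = (q - 5)*(q - 3)*(q - 1)*(q + 3)*(q + 1)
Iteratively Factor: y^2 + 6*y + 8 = (y + 4)*(y + 2)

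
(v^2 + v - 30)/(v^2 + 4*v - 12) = (v - 5)/(v - 2)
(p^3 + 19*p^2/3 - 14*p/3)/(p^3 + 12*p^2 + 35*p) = (p - 2/3)/(p + 5)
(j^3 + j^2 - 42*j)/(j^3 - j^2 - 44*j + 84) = j/(j - 2)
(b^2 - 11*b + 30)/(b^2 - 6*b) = (b - 5)/b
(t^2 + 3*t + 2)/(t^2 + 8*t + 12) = (t + 1)/(t + 6)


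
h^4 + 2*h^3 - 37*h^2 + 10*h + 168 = (h - 4)*(h - 3)*(h + 2)*(h + 7)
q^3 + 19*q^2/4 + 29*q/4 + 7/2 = (q + 1)*(q + 7/4)*(q + 2)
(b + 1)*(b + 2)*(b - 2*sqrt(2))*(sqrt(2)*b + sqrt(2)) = sqrt(2)*b^4 - 4*b^3 + 4*sqrt(2)*b^3 - 16*b^2 + 5*sqrt(2)*b^2 - 20*b + 2*sqrt(2)*b - 8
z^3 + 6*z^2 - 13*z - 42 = (z - 3)*(z + 2)*(z + 7)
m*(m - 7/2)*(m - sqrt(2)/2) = m^3 - 7*m^2/2 - sqrt(2)*m^2/2 + 7*sqrt(2)*m/4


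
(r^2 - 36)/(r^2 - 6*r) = (r + 6)/r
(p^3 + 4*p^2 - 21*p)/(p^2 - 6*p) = (p^2 + 4*p - 21)/(p - 6)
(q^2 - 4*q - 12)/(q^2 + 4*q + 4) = (q - 6)/(q + 2)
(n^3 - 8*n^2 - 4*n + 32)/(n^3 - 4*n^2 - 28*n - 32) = (n - 2)/(n + 2)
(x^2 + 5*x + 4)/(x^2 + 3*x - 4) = (x + 1)/(x - 1)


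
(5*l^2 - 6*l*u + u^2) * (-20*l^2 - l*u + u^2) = -100*l^4 + 115*l^3*u - 9*l^2*u^2 - 7*l*u^3 + u^4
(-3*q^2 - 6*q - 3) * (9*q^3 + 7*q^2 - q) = -27*q^5 - 75*q^4 - 66*q^3 - 15*q^2 + 3*q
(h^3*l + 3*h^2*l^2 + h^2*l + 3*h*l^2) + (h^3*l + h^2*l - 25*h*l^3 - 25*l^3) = 2*h^3*l + 3*h^2*l^2 + 2*h^2*l - 25*h*l^3 + 3*h*l^2 - 25*l^3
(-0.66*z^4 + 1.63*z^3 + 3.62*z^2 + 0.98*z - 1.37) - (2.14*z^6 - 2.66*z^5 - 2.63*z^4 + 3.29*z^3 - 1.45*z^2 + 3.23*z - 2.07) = -2.14*z^6 + 2.66*z^5 + 1.97*z^4 - 1.66*z^3 + 5.07*z^2 - 2.25*z + 0.7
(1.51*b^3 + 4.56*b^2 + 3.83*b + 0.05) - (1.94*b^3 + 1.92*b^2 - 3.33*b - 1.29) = -0.43*b^3 + 2.64*b^2 + 7.16*b + 1.34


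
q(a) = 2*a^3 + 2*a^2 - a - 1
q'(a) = 6*a^2 + 4*a - 1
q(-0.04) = -0.96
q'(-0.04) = -1.15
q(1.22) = 4.39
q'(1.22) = 12.81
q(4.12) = 168.70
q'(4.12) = 117.33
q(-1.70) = -3.35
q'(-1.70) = 9.54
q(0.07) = -1.06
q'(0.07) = -0.69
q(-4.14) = -104.50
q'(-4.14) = 85.28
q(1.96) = 19.78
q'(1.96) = 29.89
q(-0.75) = 0.03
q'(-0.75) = -0.62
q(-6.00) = -355.00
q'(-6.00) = 191.00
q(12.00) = 3731.00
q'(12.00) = 911.00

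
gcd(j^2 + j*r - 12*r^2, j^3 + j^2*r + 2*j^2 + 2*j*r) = 1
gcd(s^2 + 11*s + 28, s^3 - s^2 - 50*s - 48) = 1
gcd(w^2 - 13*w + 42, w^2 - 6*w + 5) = 1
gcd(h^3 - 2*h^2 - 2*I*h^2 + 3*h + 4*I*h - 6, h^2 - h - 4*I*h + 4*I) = 1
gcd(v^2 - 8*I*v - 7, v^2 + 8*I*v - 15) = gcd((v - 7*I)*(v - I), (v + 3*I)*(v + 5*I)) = 1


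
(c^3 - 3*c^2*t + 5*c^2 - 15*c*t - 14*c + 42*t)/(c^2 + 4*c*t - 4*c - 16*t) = (c^3 - 3*c^2*t + 5*c^2 - 15*c*t - 14*c + 42*t)/(c^2 + 4*c*t - 4*c - 16*t)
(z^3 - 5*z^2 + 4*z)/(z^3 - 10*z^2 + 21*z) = (z^2 - 5*z + 4)/(z^2 - 10*z + 21)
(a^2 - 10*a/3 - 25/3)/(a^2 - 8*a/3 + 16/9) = 3*(3*a^2 - 10*a - 25)/(9*a^2 - 24*a + 16)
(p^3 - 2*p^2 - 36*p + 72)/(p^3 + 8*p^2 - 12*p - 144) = (p^2 - 8*p + 12)/(p^2 + 2*p - 24)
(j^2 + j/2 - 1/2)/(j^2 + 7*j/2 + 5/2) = (2*j - 1)/(2*j + 5)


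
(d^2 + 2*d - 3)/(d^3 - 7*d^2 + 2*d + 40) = (d^2 + 2*d - 3)/(d^3 - 7*d^2 + 2*d + 40)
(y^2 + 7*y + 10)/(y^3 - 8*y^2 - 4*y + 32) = (y + 5)/(y^2 - 10*y + 16)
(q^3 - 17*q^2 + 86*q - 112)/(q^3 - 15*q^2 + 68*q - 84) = (q - 8)/(q - 6)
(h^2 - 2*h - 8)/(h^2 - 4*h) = (h + 2)/h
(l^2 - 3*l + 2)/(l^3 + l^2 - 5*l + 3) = (l - 2)/(l^2 + 2*l - 3)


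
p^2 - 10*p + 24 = (p - 6)*(p - 4)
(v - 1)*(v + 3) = v^2 + 2*v - 3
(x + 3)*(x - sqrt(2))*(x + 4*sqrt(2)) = x^3 + 3*x^2 + 3*sqrt(2)*x^2 - 8*x + 9*sqrt(2)*x - 24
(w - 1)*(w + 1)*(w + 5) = w^3 + 5*w^2 - w - 5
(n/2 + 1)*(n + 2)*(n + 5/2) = n^3/2 + 13*n^2/4 + 7*n + 5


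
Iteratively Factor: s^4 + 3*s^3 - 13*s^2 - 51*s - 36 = (s + 1)*(s^3 + 2*s^2 - 15*s - 36) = (s + 1)*(s + 3)*(s^2 - s - 12) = (s - 4)*(s + 1)*(s + 3)*(s + 3)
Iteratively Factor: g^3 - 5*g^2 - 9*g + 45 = (g + 3)*(g^2 - 8*g + 15) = (g - 3)*(g + 3)*(g - 5)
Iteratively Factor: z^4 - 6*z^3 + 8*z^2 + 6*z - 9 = (z - 3)*(z^3 - 3*z^2 - z + 3) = (z - 3)*(z - 1)*(z^2 - 2*z - 3) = (z - 3)*(z - 1)*(z + 1)*(z - 3)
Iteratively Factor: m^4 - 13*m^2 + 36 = (m + 3)*(m^3 - 3*m^2 - 4*m + 12) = (m - 2)*(m + 3)*(m^2 - m - 6) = (m - 3)*(m - 2)*(m + 3)*(m + 2)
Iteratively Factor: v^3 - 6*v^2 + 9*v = (v)*(v^2 - 6*v + 9) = v*(v - 3)*(v - 3)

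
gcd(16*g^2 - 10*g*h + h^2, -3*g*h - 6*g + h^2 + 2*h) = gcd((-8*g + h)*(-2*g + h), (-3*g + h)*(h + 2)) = 1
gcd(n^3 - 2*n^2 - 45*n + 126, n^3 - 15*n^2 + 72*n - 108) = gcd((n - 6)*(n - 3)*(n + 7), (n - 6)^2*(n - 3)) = n^2 - 9*n + 18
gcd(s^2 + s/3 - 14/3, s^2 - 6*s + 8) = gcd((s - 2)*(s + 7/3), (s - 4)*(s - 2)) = s - 2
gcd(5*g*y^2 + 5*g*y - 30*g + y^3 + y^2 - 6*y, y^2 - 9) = y + 3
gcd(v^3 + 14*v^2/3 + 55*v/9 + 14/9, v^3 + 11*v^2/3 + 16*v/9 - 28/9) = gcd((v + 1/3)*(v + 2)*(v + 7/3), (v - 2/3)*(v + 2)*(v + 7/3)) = v^2 + 13*v/3 + 14/3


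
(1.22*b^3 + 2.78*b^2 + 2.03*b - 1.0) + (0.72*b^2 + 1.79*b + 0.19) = 1.22*b^3 + 3.5*b^2 + 3.82*b - 0.81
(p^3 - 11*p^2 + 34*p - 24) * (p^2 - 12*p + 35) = p^5 - 23*p^4 + 201*p^3 - 817*p^2 + 1478*p - 840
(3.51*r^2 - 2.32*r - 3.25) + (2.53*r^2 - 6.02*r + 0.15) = 6.04*r^2 - 8.34*r - 3.1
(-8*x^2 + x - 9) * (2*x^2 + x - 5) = -16*x^4 - 6*x^3 + 23*x^2 - 14*x + 45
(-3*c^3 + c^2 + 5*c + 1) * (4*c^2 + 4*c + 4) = -12*c^5 - 8*c^4 + 12*c^3 + 28*c^2 + 24*c + 4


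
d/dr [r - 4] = 1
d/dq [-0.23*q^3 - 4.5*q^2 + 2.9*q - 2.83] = -0.69*q^2 - 9.0*q + 2.9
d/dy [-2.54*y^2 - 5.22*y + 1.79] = -5.08*y - 5.22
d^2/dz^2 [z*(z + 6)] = 2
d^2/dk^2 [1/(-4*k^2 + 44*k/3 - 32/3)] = 3*(9*k^2 - 33*k - (6*k - 11)^2 + 24)/(2*(3*k^2 - 11*k + 8)^3)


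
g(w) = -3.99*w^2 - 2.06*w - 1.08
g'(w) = -7.98*w - 2.06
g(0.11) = -1.35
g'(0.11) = -2.94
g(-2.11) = -14.50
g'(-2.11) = 14.78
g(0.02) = -1.12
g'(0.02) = -2.22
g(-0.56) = -1.18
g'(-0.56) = 2.41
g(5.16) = -117.95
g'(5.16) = -43.24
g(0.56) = -3.48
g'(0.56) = -6.53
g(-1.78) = -10.06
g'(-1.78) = 12.14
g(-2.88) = -28.24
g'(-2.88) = 20.92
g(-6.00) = -132.36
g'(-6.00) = 45.82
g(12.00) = -600.36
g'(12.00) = -97.82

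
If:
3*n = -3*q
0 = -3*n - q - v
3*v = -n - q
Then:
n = 0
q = 0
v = 0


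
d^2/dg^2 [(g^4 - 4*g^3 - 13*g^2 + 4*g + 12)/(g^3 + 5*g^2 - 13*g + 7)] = 30*(3*g^3 - 15*g^2 - 27*g - 89)/(g^6 + 18*g^5 + 87*g^4 - 36*g^3 - 609*g^2 + 882*g - 343)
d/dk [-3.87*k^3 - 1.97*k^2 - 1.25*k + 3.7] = -11.61*k^2 - 3.94*k - 1.25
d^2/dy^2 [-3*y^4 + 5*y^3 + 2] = 6*y*(5 - 6*y)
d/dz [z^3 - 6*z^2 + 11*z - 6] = 3*z^2 - 12*z + 11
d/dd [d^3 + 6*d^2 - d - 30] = 3*d^2 + 12*d - 1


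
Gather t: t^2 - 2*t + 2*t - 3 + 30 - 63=t^2 - 36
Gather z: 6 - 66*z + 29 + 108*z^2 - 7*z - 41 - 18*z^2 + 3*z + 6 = 90*z^2 - 70*z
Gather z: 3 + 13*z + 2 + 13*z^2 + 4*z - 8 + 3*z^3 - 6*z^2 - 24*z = 3*z^3 + 7*z^2 - 7*z - 3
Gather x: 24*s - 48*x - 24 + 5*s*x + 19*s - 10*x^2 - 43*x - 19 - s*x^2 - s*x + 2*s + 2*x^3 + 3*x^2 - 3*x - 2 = 45*s + 2*x^3 + x^2*(-s - 7) + x*(4*s - 94) - 45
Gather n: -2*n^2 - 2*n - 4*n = -2*n^2 - 6*n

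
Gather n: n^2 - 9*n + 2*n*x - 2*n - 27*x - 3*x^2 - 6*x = n^2 + n*(2*x - 11) - 3*x^2 - 33*x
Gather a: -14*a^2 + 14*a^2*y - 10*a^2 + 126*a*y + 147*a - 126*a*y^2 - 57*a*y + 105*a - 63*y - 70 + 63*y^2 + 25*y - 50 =a^2*(14*y - 24) + a*(-126*y^2 + 69*y + 252) + 63*y^2 - 38*y - 120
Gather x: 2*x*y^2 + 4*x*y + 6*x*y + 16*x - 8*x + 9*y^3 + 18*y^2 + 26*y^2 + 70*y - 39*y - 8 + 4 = x*(2*y^2 + 10*y + 8) + 9*y^3 + 44*y^2 + 31*y - 4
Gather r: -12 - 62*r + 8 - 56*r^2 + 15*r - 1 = -56*r^2 - 47*r - 5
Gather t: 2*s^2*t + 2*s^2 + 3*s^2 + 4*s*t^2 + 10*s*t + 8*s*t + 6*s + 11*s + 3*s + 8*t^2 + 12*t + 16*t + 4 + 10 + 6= 5*s^2 + 20*s + t^2*(4*s + 8) + t*(2*s^2 + 18*s + 28) + 20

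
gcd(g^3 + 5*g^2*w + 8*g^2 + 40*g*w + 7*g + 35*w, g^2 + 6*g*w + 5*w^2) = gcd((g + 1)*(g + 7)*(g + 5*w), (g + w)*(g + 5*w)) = g + 5*w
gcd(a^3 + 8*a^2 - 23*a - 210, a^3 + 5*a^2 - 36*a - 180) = a + 6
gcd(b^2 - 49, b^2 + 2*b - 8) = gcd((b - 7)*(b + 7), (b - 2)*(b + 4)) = 1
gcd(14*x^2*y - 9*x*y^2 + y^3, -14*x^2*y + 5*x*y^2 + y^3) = 2*x*y - y^2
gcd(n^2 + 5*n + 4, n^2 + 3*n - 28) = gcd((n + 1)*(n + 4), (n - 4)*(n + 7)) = 1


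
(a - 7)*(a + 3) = a^2 - 4*a - 21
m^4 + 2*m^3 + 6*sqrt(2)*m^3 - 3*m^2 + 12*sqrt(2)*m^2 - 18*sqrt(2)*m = m*(m - 1)*(m + 3)*(m + 6*sqrt(2))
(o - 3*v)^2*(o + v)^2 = o^4 - 4*o^3*v - 2*o^2*v^2 + 12*o*v^3 + 9*v^4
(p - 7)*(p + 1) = p^2 - 6*p - 7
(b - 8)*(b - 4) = b^2 - 12*b + 32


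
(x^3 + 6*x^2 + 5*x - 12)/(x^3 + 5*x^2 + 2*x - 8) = (x + 3)/(x + 2)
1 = 1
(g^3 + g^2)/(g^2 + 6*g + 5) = g^2/(g + 5)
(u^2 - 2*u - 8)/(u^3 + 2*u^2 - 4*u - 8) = (u - 4)/(u^2 - 4)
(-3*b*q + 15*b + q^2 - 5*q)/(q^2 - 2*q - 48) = (3*b*q - 15*b - q^2 + 5*q)/(-q^2 + 2*q + 48)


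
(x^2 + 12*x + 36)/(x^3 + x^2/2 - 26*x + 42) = 2*(x + 6)/(2*x^2 - 11*x + 14)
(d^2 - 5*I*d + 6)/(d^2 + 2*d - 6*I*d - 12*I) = (d + I)/(d + 2)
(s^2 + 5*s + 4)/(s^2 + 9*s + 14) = (s^2 + 5*s + 4)/(s^2 + 9*s + 14)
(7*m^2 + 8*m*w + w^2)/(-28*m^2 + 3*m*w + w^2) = (m + w)/(-4*m + w)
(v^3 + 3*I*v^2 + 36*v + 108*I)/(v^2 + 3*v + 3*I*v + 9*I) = (v^2 + 36)/(v + 3)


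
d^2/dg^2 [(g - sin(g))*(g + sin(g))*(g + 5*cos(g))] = -5*g^2*cos(g) - 20*g*sin(g) - 2*g*cos(2*g) + 6*g - 2*sin(2*g) + 45*cos(g)/4 - 45*cos(3*g)/4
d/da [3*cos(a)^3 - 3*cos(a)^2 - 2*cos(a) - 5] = (-9*cos(a)^2 + 6*cos(a) + 2)*sin(a)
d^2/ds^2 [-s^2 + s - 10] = -2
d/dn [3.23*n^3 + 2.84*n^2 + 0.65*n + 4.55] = 9.69*n^2 + 5.68*n + 0.65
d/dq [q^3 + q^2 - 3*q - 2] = 3*q^2 + 2*q - 3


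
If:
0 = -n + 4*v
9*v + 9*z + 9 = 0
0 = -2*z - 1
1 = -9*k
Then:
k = -1/9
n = -2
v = -1/2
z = -1/2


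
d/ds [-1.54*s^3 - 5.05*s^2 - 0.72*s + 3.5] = -4.62*s^2 - 10.1*s - 0.72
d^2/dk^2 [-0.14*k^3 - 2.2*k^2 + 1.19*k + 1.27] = -0.84*k - 4.4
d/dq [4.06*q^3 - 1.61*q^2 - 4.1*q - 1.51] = 12.18*q^2 - 3.22*q - 4.1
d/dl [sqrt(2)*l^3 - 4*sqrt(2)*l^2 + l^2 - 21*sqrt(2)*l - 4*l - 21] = 3*sqrt(2)*l^2 - 8*sqrt(2)*l + 2*l - 21*sqrt(2) - 4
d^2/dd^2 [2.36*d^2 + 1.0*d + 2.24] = 4.72000000000000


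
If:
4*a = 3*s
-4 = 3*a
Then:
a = -4/3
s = -16/9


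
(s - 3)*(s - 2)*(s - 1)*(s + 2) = s^4 - 4*s^3 - s^2 + 16*s - 12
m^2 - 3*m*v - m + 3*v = (m - 1)*(m - 3*v)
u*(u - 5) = u^2 - 5*u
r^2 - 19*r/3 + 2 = (r - 6)*(r - 1/3)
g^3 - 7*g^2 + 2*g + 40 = (g - 5)*(g - 4)*(g + 2)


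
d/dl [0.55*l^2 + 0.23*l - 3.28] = 1.1*l + 0.23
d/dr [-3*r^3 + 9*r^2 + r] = -9*r^2 + 18*r + 1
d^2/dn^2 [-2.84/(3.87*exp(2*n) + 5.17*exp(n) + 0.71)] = (-2.84*(7.74*exp(n) + 5.17)*(15.48*exp(n) + 10.34)*exp(n) + (43.9632*exp(n) + 14.6828)*(3.87*exp(2*n) + 5.17*exp(n) + 0.71))*exp(n)/(3.87*exp(2*n) + 5.17*exp(n) + 0.71)^3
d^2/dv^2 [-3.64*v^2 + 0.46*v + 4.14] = -7.28000000000000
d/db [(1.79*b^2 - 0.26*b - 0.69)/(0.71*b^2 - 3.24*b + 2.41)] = (-5.615*b^2 + 9.6076*b - 2.8622)/(0.5041*b^4 - 4.6008*b^3 + 13.9198*b^2 - 15.6168*b + 5.8081)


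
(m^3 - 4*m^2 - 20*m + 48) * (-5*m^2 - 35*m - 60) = -5*m^5 - 15*m^4 + 180*m^3 + 700*m^2 - 480*m - 2880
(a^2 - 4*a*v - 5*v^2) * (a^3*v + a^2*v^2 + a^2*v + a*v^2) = a^5*v - 3*a^4*v^2 + a^4*v - 9*a^3*v^3 - 3*a^3*v^2 - 5*a^2*v^4 - 9*a^2*v^3 - 5*a*v^4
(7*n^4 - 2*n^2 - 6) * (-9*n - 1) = -63*n^5 - 7*n^4 + 18*n^3 + 2*n^2 + 54*n + 6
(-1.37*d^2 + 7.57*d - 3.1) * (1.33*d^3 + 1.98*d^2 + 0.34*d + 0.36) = -1.8221*d^5 + 7.3555*d^4 + 10.3998*d^3 - 4.0574*d^2 + 1.6712*d - 1.116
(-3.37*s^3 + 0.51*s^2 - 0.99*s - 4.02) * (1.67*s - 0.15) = -5.6279*s^4 + 1.3572*s^3 - 1.7298*s^2 - 6.5649*s + 0.603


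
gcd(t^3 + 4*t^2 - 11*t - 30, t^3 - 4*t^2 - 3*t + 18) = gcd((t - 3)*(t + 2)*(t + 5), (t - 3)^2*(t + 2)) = t^2 - t - 6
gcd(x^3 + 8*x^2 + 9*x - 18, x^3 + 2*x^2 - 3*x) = x^2 + 2*x - 3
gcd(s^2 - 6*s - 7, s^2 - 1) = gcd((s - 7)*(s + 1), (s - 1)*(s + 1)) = s + 1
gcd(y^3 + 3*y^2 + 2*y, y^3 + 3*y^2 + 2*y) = y^3 + 3*y^2 + 2*y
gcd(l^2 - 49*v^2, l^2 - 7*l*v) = -l + 7*v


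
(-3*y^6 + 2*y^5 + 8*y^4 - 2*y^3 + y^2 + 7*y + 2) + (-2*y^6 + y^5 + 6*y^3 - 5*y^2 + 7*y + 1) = -5*y^6 + 3*y^5 + 8*y^4 + 4*y^3 - 4*y^2 + 14*y + 3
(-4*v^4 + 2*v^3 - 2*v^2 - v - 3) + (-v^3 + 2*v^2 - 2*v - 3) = -4*v^4 + v^3 - 3*v - 6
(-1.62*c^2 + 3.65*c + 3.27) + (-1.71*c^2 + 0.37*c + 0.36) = -3.33*c^2 + 4.02*c + 3.63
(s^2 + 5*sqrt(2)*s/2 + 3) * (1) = s^2 + 5*sqrt(2)*s/2 + 3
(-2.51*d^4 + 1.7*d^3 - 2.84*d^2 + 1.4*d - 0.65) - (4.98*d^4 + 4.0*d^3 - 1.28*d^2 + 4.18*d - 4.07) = -7.49*d^4 - 2.3*d^3 - 1.56*d^2 - 2.78*d + 3.42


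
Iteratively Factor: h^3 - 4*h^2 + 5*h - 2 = (h - 2)*(h^2 - 2*h + 1) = (h - 2)*(h - 1)*(h - 1)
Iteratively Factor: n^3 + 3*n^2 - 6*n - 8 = (n + 4)*(n^2 - n - 2) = (n + 1)*(n + 4)*(n - 2)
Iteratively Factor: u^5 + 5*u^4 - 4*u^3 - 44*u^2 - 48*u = (u)*(u^4 + 5*u^3 - 4*u^2 - 44*u - 48) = u*(u + 2)*(u^3 + 3*u^2 - 10*u - 24) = u*(u + 2)^2*(u^2 + u - 12) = u*(u + 2)^2*(u + 4)*(u - 3)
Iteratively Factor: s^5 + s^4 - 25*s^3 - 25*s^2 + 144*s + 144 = (s + 3)*(s^4 - 2*s^3 - 19*s^2 + 32*s + 48) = (s + 1)*(s + 3)*(s^3 - 3*s^2 - 16*s + 48) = (s - 4)*(s + 1)*(s + 3)*(s^2 + s - 12) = (s - 4)*(s + 1)*(s + 3)*(s + 4)*(s - 3)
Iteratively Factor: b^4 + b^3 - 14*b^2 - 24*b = (b)*(b^3 + b^2 - 14*b - 24) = b*(b - 4)*(b^2 + 5*b + 6) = b*(b - 4)*(b + 2)*(b + 3)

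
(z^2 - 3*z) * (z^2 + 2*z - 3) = z^4 - z^3 - 9*z^2 + 9*z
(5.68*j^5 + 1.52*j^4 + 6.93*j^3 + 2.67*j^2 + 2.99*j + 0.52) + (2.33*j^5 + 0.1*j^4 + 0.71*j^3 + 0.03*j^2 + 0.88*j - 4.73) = 8.01*j^5 + 1.62*j^4 + 7.64*j^3 + 2.7*j^2 + 3.87*j - 4.21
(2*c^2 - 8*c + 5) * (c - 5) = 2*c^3 - 18*c^2 + 45*c - 25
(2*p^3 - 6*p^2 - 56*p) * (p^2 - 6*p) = 2*p^5 - 18*p^4 - 20*p^3 + 336*p^2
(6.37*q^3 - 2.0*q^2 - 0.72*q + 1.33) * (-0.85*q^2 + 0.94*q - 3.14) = -5.4145*q^5 + 7.6878*q^4 - 21.2698*q^3 + 4.4727*q^2 + 3.511*q - 4.1762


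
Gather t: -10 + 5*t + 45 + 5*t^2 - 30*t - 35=5*t^2 - 25*t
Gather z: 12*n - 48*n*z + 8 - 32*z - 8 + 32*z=-48*n*z + 12*n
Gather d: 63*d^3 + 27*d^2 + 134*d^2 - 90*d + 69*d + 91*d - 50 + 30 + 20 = 63*d^3 + 161*d^2 + 70*d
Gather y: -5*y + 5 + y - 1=4 - 4*y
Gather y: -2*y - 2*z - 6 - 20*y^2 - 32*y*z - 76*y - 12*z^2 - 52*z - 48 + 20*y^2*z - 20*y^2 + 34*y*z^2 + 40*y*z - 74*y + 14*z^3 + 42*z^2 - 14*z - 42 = y^2*(20*z - 40) + y*(34*z^2 + 8*z - 152) + 14*z^3 + 30*z^2 - 68*z - 96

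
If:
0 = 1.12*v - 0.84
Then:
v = 0.75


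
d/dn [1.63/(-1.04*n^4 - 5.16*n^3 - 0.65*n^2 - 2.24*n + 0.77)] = (6.7808*n^3 + 25.2324*n^2 + 2.119*n + 3.6512)/(1.04*n^4 + 5.16*n^3 + 0.65*n^2 + 2.24*n - 0.77)^2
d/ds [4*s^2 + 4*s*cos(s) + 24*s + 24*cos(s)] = -4*s*sin(s) + 8*s - 24*sin(s) + 4*cos(s) + 24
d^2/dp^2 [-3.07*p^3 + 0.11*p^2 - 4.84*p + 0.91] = 0.22 - 18.42*p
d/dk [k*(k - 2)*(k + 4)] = 3*k^2 + 4*k - 8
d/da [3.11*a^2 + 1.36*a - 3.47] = 6.22*a + 1.36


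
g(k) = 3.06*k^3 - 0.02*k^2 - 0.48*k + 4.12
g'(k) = 9.18*k^2 - 0.04*k - 0.48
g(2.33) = 41.60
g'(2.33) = 49.26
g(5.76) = 585.47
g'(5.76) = 303.86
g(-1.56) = -6.80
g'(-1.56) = 21.92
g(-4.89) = -351.82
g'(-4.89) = 219.23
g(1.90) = 24.12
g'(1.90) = 32.58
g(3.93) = 187.66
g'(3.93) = 141.15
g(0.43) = 4.15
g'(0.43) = 1.20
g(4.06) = 206.63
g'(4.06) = 150.68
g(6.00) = 661.48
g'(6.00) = 329.76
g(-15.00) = -10320.68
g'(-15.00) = 2065.62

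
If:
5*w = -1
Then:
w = -1/5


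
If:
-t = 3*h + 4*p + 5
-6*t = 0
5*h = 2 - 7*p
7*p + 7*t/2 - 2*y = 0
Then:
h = -43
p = 31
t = 0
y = 217/2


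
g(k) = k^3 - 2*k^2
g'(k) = 3*k^2 - 4*k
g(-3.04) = -46.58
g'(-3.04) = 39.88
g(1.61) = -1.01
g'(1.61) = 1.34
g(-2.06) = -17.23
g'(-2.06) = 20.97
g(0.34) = -0.19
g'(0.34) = -1.01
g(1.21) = -1.16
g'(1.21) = -0.45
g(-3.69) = -77.48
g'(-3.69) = 55.61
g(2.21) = 1.03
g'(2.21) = 5.81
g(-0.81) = -1.84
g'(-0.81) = 5.21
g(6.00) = 144.00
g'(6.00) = 84.00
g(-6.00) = -288.00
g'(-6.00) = 132.00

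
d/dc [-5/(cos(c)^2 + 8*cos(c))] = -10*(cos(c) + 4)*sin(c)/((cos(c) + 8)^2*cos(c)^2)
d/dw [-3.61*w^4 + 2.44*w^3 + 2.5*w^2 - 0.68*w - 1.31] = -14.44*w^3 + 7.32*w^2 + 5.0*w - 0.68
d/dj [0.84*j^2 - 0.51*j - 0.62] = 1.68*j - 0.51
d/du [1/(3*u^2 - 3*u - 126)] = (1 - 2*u)/(3*(-u^2 + u + 42)^2)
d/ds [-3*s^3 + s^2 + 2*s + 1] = -9*s^2 + 2*s + 2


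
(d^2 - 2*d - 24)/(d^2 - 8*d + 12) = (d + 4)/(d - 2)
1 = 1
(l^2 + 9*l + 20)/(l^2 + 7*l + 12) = (l + 5)/(l + 3)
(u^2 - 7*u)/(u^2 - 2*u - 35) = u/(u + 5)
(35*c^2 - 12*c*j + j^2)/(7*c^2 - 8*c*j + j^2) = (5*c - j)/(c - j)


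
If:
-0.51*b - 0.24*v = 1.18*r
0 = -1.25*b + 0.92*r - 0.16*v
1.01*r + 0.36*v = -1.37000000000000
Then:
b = 1.17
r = 0.62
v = -5.56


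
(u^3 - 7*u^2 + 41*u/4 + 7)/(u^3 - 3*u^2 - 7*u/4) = (u - 4)/u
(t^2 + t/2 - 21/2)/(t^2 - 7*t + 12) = (t + 7/2)/(t - 4)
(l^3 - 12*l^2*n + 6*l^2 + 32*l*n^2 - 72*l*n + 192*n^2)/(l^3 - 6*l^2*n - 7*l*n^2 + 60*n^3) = (l^2 - 8*l*n + 6*l - 48*n)/(l^2 - 2*l*n - 15*n^2)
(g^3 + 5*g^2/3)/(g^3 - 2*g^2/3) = (3*g + 5)/(3*g - 2)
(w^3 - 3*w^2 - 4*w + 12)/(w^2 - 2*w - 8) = (w^2 - 5*w + 6)/(w - 4)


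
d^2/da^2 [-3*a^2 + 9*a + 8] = -6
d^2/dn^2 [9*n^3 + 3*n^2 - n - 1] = 54*n + 6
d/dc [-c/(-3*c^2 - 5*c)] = -3/(3*c + 5)^2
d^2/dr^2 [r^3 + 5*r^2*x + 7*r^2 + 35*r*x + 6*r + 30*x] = 6*r + 10*x + 14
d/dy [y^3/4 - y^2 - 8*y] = 3*y^2/4 - 2*y - 8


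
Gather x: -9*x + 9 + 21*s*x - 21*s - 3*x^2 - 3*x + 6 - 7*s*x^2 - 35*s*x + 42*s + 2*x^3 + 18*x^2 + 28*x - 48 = 21*s + 2*x^3 + x^2*(15 - 7*s) + x*(16 - 14*s) - 33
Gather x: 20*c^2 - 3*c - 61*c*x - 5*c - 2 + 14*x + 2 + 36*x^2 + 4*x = 20*c^2 - 8*c + 36*x^2 + x*(18 - 61*c)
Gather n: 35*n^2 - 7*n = 35*n^2 - 7*n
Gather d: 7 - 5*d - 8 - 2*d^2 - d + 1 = -2*d^2 - 6*d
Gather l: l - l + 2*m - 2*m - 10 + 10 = 0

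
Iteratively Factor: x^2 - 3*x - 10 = (x - 5)*(x + 2)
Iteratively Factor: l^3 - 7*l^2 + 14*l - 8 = (l - 4)*(l^2 - 3*l + 2) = (l - 4)*(l - 2)*(l - 1)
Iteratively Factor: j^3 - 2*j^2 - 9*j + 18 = (j - 2)*(j^2 - 9) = (j - 2)*(j + 3)*(j - 3)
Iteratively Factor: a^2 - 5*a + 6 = (a - 2)*(a - 3)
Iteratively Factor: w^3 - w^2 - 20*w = (w + 4)*(w^2 - 5*w) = w*(w + 4)*(w - 5)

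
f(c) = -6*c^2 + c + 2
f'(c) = 1 - 12*c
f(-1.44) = -11.88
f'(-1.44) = 18.28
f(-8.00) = -390.00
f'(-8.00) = 97.00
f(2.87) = -44.55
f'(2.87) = -33.44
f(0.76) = -0.71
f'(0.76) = -8.12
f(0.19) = 1.97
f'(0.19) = -1.28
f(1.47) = -9.50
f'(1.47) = -16.64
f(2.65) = -37.48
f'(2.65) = -30.80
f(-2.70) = -44.44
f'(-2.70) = 33.40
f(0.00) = 2.00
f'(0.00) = 1.00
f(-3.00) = -55.00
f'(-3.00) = 37.00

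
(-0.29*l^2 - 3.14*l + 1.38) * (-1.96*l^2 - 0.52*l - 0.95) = 0.5684*l^4 + 6.3052*l^3 - 0.7965*l^2 + 2.2654*l - 1.311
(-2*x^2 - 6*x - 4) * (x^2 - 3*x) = -2*x^4 + 14*x^2 + 12*x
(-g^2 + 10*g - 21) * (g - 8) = -g^3 + 18*g^2 - 101*g + 168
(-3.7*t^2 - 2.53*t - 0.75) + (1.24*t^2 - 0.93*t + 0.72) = -2.46*t^2 - 3.46*t - 0.03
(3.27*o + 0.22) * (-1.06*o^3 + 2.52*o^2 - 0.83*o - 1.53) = -3.4662*o^4 + 8.0072*o^3 - 2.1597*o^2 - 5.1857*o - 0.3366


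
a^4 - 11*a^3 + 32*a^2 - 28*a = a*(a - 7)*(a - 2)^2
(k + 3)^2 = k^2 + 6*k + 9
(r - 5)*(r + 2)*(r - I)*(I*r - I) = I*r^4 + r^3 - 4*I*r^3 - 4*r^2 - 7*I*r^2 - 7*r + 10*I*r + 10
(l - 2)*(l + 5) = l^2 + 3*l - 10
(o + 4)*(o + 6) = o^2 + 10*o + 24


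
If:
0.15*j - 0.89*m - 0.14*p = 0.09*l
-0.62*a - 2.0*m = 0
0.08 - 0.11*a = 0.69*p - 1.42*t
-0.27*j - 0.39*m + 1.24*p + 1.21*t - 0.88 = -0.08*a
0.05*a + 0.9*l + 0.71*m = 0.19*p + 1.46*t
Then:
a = 1.49445291717212 - 5.6523455768674*t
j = 13.8655187357691*t - 2.70896843838412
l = 1.17862137607919*t + 0.256631849382733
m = 1.75222712882889*t - 0.463280404323356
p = 2.95906958471799*t - 0.12230408824483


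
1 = 1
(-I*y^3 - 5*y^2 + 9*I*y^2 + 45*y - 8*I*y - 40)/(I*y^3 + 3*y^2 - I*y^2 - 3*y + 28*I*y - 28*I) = (-y^2 + y*(8 + 5*I) - 40*I)/(y^2 - 3*I*y + 28)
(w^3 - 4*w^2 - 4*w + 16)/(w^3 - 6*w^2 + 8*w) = (w + 2)/w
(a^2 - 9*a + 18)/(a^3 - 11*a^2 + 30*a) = (a - 3)/(a*(a - 5))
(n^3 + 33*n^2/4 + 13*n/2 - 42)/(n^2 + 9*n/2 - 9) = (4*n^2 + 9*n - 28)/(2*(2*n - 3))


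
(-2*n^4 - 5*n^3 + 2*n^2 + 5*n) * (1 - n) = 2*n^5 + 3*n^4 - 7*n^3 - 3*n^2 + 5*n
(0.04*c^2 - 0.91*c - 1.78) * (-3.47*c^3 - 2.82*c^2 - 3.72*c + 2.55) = -0.1388*c^5 + 3.0449*c^4 + 8.594*c^3 + 8.5068*c^2 + 4.3011*c - 4.539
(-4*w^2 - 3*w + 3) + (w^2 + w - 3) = -3*w^2 - 2*w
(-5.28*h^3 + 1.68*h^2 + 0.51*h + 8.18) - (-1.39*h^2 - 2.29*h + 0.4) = -5.28*h^3 + 3.07*h^2 + 2.8*h + 7.78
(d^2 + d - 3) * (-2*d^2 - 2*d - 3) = -2*d^4 - 4*d^3 + d^2 + 3*d + 9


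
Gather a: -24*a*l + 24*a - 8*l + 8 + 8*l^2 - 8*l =a*(24 - 24*l) + 8*l^2 - 16*l + 8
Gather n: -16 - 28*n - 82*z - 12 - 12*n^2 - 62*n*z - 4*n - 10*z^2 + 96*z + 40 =-12*n^2 + n*(-62*z - 32) - 10*z^2 + 14*z + 12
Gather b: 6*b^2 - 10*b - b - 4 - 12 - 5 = 6*b^2 - 11*b - 21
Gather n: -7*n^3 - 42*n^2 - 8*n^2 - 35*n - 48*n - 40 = -7*n^3 - 50*n^2 - 83*n - 40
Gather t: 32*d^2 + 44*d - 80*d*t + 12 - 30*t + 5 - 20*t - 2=32*d^2 + 44*d + t*(-80*d - 50) + 15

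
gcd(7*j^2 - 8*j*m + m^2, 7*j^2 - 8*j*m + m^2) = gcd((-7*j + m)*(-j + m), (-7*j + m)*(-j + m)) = 7*j^2 - 8*j*m + m^2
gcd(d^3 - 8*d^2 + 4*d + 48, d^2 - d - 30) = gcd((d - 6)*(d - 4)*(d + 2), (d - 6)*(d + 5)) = d - 6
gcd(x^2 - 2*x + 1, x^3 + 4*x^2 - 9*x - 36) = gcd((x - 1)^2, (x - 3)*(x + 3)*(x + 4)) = 1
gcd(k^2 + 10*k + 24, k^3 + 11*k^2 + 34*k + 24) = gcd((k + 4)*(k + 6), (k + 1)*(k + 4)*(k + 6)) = k^2 + 10*k + 24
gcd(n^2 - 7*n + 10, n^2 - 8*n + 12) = n - 2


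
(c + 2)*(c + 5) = c^2 + 7*c + 10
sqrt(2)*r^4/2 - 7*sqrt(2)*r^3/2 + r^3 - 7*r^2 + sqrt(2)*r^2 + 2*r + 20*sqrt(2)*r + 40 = (r - 5)*(r - 4)*(r + sqrt(2))*(sqrt(2)*r/2 + sqrt(2))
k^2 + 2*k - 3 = (k - 1)*(k + 3)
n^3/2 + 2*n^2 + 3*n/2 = n*(n/2 + 1/2)*(n + 3)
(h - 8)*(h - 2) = h^2 - 10*h + 16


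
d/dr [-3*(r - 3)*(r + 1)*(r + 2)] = 21 - 9*r^2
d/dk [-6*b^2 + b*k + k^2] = b + 2*k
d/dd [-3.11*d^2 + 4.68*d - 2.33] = 4.68 - 6.22*d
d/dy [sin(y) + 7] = cos(y)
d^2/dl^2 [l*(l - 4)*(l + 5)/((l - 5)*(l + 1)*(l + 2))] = 6*(l^6 - 7*l^5 + 73*l^4 - 49*l^3 - 290*l^2 + 500*l + 900)/(l^9 - 6*l^8 - 27*l^7 + 118*l^6 + 471*l^5 - 354*l^4 - 3457*l^3 - 5670*l^2 - 3900*l - 1000)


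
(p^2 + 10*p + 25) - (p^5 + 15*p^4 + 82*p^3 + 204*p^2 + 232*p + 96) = -p^5 - 15*p^4 - 82*p^3 - 203*p^2 - 222*p - 71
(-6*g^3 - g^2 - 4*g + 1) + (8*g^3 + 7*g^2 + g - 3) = 2*g^3 + 6*g^2 - 3*g - 2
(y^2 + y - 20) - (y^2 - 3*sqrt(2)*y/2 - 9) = y + 3*sqrt(2)*y/2 - 11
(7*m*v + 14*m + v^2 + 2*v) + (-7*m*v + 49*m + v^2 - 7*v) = 63*m + 2*v^2 - 5*v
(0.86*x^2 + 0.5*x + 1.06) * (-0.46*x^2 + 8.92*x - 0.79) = -0.3956*x^4 + 7.4412*x^3 + 3.293*x^2 + 9.0602*x - 0.8374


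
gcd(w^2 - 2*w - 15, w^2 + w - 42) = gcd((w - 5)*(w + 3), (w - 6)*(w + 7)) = 1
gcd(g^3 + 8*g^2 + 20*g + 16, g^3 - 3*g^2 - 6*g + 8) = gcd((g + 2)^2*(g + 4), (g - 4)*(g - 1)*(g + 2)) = g + 2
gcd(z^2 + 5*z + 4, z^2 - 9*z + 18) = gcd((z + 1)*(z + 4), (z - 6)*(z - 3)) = 1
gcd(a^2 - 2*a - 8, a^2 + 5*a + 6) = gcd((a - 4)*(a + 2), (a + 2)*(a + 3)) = a + 2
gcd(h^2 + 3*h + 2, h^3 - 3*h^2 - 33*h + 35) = 1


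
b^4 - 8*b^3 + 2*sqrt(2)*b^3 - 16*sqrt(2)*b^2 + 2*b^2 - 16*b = b*(b - 8)*(b + sqrt(2))^2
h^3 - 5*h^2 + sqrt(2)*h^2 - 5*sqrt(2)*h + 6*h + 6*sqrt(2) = (h - 3)*(h - 2)*(h + sqrt(2))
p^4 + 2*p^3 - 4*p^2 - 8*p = p*(p - 2)*(p + 2)^2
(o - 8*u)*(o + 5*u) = o^2 - 3*o*u - 40*u^2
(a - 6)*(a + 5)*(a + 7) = a^3 + 6*a^2 - 37*a - 210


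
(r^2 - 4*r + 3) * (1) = r^2 - 4*r + 3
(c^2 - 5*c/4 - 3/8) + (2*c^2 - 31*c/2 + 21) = 3*c^2 - 67*c/4 + 165/8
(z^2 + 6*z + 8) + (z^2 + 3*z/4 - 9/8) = 2*z^2 + 27*z/4 + 55/8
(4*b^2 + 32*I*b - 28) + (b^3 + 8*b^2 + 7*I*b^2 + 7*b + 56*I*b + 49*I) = b^3 + 12*b^2 + 7*I*b^2 + 7*b + 88*I*b - 28 + 49*I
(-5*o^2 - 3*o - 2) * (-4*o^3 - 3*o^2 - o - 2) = 20*o^5 + 27*o^4 + 22*o^3 + 19*o^2 + 8*o + 4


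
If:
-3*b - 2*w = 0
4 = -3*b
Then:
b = -4/3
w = 2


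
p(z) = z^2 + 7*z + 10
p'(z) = 2*z + 7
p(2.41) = 32.68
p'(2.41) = 11.82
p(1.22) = 20.03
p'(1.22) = 9.44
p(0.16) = 11.15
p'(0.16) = 7.32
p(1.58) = 23.56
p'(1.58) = 10.16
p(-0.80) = 5.04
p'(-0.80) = 5.40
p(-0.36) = 7.61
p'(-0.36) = 6.28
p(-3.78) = -2.17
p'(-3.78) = -0.56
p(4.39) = 60.00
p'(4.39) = 15.78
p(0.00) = 10.00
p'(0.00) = 7.00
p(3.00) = 40.00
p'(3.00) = 13.00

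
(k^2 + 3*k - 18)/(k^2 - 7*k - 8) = (-k^2 - 3*k + 18)/(-k^2 + 7*k + 8)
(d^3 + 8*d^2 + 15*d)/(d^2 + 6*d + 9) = d*(d + 5)/(d + 3)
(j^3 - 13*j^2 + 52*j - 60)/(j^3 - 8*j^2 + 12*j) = (j - 5)/j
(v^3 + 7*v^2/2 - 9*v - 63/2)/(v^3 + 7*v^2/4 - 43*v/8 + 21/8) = 4*(v^2 - 9)/(4*v^2 - 7*v + 3)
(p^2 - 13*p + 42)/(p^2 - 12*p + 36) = (p - 7)/(p - 6)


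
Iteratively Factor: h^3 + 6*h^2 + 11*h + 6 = (h + 3)*(h^2 + 3*h + 2) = (h + 1)*(h + 3)*(h + 2)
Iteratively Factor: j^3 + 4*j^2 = (j + 4)*(j^2) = j*(j + 4)*(j)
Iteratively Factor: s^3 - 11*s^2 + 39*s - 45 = (s - 3)*(s^2 - 8*s + 15) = (s - 5)*(s - 3)*(s - 3)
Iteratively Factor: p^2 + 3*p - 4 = (p + 4)*(p - 1)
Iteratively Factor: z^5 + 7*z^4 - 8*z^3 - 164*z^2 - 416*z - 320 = (z + 2)*(z^4 + 5*z^3 - 18*z^2 - 128*z - 160) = (z - 5)*(z + 2)*(z^3 + 10*z^2 + 32*z + 32) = (z - 5)*(z + 2)*(z + 4)*(z^2 + 6*z + 8) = (z - 5)*(z + 2)^2*(z + 4)*(z + 4)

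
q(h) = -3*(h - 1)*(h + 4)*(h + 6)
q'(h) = -3*(h - 1)*(h + 4) - 3*(h - 1)*(h + 6) - 3*(h + 4)*(h + 6) = -9*h^2 - 54*h - 42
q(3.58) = -562.05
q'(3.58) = -350.67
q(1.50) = -61.88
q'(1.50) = -143.25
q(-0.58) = 87.86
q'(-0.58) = -13.71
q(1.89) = -124.08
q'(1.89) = -176.21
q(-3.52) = 16.14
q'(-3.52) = 36.57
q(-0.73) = 89.44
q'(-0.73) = -7.38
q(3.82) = -649.66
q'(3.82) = -379.61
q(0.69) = 29.18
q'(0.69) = -83.54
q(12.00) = -9504.00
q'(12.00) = -1986.00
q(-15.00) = 4752.00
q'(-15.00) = -1257.00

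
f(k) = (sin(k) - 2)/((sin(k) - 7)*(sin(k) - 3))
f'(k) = cos(k)/((sin(k) - 7)*(sin(k) - 3)) - (sin(k) - 2)*cos(k)/((sin(k) - 7)*(sin(k) - 3)^2) - (sin(k) - 2)*cos(k)/((sin(k) - 7)^2*(sin(k) - 3)) = (4*sin(k) + cos(k)^2)*cos(k)/((sin(k) - 7)^2*(sin(k) - 3)^2)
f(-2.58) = -0.10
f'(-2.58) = 0.00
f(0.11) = -0.09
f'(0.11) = 0.00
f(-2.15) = -0.09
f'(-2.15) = 0.00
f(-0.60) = -0.10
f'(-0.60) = -0.00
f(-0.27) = -0.10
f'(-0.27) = -0.00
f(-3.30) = -0.09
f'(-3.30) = -0.00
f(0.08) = -0.10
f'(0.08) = 0.00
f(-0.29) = -0.10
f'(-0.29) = -0.00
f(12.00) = -0.10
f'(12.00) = 0.00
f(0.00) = -0.10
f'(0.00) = 0.00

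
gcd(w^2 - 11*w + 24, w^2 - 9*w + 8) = w - 8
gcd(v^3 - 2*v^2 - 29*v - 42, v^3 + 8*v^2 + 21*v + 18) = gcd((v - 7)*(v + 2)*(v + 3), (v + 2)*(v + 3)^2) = v^2 + 5*v + 6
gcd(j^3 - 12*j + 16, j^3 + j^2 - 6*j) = j - 2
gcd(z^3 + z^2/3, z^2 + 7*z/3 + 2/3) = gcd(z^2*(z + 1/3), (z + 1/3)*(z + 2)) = z + 1/3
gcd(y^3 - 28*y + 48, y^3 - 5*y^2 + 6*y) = y - 2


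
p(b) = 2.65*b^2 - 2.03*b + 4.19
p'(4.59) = 22.30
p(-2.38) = 24.03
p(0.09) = 4.03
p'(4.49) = 21.77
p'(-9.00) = -49.73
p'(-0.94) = -7.01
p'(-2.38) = -14.64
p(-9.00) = 237.11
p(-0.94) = 8.44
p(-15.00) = 630.89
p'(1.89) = 7.99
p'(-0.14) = -2.77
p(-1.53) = 13.50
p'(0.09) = -1.55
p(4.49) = 48.50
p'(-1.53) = -10.14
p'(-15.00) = -81.53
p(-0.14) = 4.53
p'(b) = 5.3*b - 2.03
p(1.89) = 9.82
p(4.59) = 50.70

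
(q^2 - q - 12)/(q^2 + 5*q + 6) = (q - 4)/(q + 2)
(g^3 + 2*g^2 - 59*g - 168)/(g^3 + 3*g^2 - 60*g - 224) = (g + 3)/(g + 4)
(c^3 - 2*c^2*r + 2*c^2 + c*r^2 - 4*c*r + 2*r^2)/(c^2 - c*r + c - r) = (c^2 - c*r + 2*c - 2*r)/(c + 1)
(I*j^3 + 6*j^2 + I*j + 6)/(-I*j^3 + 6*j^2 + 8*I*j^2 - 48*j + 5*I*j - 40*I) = (-j^2 + 7*I*j + 6)/(j^2 + j*(-8 + 5*I) - 40*I)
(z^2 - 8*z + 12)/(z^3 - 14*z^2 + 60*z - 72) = 1/(z - 6)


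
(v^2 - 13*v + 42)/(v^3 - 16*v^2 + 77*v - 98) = (v - 6)/(v^2 - 9*v + 14)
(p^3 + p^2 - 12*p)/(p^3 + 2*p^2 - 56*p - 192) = p*(p - 3)/(p^2 - 2*p - 48)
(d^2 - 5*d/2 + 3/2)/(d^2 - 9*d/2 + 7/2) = (2*d - 3)/(2*d - 7)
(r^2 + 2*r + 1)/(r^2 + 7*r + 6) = (r + 1)/(r + 6)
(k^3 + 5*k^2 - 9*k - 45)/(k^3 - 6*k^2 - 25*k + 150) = (k^2 - 9)/(k^2 - 11*k + 30)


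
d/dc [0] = 0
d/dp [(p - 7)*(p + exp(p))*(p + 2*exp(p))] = (p - 7)*(p + exp(p))*(2*exp(p) + 1) + (p - 7)*(p + 2*exp(p))*(exp(p) + 1) + (p + exp(p))*(p + 2*exp(p))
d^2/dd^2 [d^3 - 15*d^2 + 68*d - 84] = 6*d - 30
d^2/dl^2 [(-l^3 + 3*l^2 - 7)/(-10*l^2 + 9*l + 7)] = 14*(-17*l^3 + 237*l^2 - 249*l + 130)/(1000*l^6 - 2700*l^5 + 330*l^4 + 3051*l^3 - 231*l^2 - 1323*l - 343)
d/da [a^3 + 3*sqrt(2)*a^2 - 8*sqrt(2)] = 3*a*(a + 2*sqrt(2))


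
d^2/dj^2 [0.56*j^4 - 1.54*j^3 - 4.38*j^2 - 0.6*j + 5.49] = 6.72*j^2 - 9.24*j - 8.76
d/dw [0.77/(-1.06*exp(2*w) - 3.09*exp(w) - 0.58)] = (1.6324*exp(w) + 2.3793)*exp(w)/(1.06*exp(2*w) + 3.09*exp(w) + 0.58)^2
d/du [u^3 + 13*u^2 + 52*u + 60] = 3*u^2 + 26*u + 52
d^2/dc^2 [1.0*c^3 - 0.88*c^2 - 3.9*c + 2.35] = 6.0*c - 1.76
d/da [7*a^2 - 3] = 14*a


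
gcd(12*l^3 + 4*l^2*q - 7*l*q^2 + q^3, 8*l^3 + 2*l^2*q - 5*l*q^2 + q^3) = -2*l^2 - l*q + q^2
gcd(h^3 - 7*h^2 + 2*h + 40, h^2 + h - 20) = h - 4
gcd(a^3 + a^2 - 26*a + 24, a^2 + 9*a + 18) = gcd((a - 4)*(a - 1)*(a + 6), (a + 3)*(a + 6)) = a + 6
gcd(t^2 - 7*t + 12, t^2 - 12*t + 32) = t - 4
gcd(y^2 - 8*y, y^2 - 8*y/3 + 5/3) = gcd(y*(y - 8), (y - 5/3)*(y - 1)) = 1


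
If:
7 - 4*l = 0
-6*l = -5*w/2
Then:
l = 7/4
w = 21/5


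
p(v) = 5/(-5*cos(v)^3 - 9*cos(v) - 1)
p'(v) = 5*(-15*sin(v)*cos(v)^2 - 9*sin(v))/(-5*cos(v)^3 - 9*cos(v) - 1)^2 = 15*(5*sin(v)^2 - 8)*sin(v)/(5*cos(v)^3 + 9*cos(v) + 1)^2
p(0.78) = -0.54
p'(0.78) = -0.69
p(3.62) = 0.48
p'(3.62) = 0.44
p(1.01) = -0.76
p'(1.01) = -1.31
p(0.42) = -0.38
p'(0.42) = -0.26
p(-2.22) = 0.90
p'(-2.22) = 1.88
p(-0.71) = -0.50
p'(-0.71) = 0.57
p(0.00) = -0.33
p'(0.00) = 0.00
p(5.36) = -0.66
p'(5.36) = 1.02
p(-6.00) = -0.36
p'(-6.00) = -0.16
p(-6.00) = -0.36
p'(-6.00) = -0.16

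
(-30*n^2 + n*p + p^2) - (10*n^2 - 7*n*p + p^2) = -40*n^2 + 8*n*p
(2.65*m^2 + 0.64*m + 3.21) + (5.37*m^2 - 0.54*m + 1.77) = 8.02*m^2 + 0.1*m + 4.98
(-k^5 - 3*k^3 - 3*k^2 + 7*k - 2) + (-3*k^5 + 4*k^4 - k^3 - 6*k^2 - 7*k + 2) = -4*k^5 + 4*k^4 - 4*k^3 - 9*k^2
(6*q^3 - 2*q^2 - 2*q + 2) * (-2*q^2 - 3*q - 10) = -12*q^5 - 14*q^4 - 50*q^3 + 22*q^2 + 14*q - 20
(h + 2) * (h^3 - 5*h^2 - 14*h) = h^4 - 3*h^3 - 24*h^2 - 28*h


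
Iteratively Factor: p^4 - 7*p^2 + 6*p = (p + 3)*(p^3 - 3*p^2 + 2*p) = p*(p + 3)*(p^2 - 3*p + 2) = p*(p - 2)*(p + 3)*(p - 1)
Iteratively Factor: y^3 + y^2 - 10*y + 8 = (y - 2)*(y^2 + 3*y - 4) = (y - 2)*(y + 4)*(y - 1)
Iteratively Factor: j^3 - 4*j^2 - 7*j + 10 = (j + 2)*(j^2 - 6*j + 5) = (j - 5)*(j + 2)*(j - 1)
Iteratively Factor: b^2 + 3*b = (b + 3)*(b)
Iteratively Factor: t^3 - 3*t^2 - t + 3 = (t - 3)*(t^2 - 1) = (t - 3)*(t - 1)*(t + 1)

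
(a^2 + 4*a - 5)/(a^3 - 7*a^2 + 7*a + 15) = (a^2 + 4*a - 5)/(a^3 - 7*a^2 + 7*a + 15)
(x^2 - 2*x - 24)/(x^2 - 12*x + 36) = (x + 4)/(x - 6)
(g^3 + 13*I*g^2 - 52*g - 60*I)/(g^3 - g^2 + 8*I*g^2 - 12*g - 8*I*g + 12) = (g + 5*I)/(g - 1)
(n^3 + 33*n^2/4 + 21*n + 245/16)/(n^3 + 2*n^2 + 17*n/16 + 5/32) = 2*(4*n^2 + 28*n + 49)/(8*n^2 + 6*n + 1)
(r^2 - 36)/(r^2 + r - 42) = (r + 6)/(r + 7)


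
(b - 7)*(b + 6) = b^2 - b - 42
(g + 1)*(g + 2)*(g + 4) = g^3 + 7*g^2 + 14*g + 8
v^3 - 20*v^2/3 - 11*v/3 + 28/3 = (v - 7)*(v - 1)*(v + 4/3)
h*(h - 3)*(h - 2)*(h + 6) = h^4 + h^3 - 24*h^2 + 36*h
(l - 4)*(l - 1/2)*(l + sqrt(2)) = l^3 - 9*l^2/2 + sqrt(2)*l^2 - 9*sqrt(2)*l/2 + 2*l + 2*sqrt(2)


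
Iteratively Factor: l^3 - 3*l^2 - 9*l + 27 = (l - 3)*(l^2 - 9) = (l - 3)^2*(l + 3)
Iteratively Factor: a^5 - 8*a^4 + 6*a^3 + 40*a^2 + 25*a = (a)*(a^4 - 8*a^3 + 6*a^2 + 40*a + 25) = a*(a - 5)*(a^3 - 3*a^2 - 9*a - 5) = a*(a - 5)^2*(a^2 + 2*a + 1) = a*(a - 5)^2*(a + 1)*(a + 1)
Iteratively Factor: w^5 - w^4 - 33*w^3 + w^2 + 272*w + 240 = (w + 1)*(w^4 - 2*w^3 - 31*w^2 + 32*w + 240) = (w + 1)*(w + 3)*(w^3 - 5*w^2 - 16*w + 80) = (w - 5)*(w + 1)*(w + 3)*(w^2 - 16) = (w - 5)*(w + 1)*(w + 3)*(w + 4)*(w - 4)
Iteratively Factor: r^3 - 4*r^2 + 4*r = (r)*(r^2 - 4*r + 4) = r*(r - 2)*(r - 2)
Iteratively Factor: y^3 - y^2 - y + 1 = (y - 1)*(y^2 - 1) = (y - 1)^2*(y + 1)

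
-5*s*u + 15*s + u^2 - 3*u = (-5*s + u)*(u - 3)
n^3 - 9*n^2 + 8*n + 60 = (n - 6)*(n - 5)*(n + 2)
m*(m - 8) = m^2 - 8*m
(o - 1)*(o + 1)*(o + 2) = o^3 + 2*o^2 - o - 2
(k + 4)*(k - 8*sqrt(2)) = k^2 - 8*sqrt(2)*k + 4*k - 32*sqrt(2)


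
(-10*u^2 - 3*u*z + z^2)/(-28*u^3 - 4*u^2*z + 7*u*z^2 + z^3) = (-5*u + z)/(-14*u^2 + 5*u*z + z^2)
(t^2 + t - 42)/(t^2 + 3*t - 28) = (t - 6)/(t - 4)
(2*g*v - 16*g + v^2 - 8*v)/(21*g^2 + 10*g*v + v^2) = (2*g*v - 16*g + v^2 - 8*v)/(21*g^2 + 10*g*v + v^2)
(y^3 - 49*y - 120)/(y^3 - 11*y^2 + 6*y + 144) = (y + 5)/(y - 6)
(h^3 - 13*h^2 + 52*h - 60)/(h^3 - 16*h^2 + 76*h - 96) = (h - 5)/(h - 8)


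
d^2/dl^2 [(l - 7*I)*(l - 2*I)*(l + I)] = 6*l - 16*I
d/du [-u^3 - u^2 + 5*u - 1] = -3*u^2 - 2*u + 5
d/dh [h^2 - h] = 2*h - 1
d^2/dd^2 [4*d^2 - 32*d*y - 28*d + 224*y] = 8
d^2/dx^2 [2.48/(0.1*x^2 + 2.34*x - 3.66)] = (-0.0496*x^2 - 1.16064*x + 2.48*(0.2*x + 2.34)*(0.4*x + 4.68) + 1.81536)/(0.1*x^2 + 2.34*x - 3.66)^3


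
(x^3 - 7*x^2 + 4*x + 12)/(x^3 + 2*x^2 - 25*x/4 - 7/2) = 4*(x^2 - 5*x - 6)/(4*x^2 + 16*x + 7)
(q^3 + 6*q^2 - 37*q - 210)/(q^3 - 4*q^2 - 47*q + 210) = (q + 5)/(q - 5)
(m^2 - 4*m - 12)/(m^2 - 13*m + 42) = (m + 2)/(m - 7)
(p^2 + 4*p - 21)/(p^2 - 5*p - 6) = (-p^2 - 4*p + 21)/(-p^2 + 5*p + 6)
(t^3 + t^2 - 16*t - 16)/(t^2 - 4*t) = t + 5 + 4/t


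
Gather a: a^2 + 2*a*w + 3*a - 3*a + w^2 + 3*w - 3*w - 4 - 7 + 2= a^2 + 2*a*w + w^2 - 9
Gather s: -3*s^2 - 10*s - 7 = -3*s^2 - 10*s - 7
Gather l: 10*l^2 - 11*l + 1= 10*l^2 - 11*l + 1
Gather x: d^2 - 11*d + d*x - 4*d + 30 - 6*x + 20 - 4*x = d^2 - 15*d + x*(d - 10) + 50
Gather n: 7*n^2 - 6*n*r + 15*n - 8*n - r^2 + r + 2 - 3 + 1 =7*n^2 + n*(7 - 6*r) - r^2 + r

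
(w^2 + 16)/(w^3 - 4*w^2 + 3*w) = (w^2 + 16)/(w*(w^2 - 4*w + 3))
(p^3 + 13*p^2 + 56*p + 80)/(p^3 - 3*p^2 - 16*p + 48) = (p^2 + 9*p + 20)/(p^2 - 7*p + 12)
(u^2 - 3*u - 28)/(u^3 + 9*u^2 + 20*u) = (u - 7)/(u*(u + 5))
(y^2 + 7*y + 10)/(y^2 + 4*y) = (y^2 + 7*y + 10)/(y*(y + 4))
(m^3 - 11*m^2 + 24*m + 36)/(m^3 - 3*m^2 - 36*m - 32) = (m^2 - 12*m + 36)/(m^2 - 4*m - 32)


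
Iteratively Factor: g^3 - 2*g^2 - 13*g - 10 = (g + 1)*(g^2 - 3*g - 10) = (g - 5)*(g + 1)*(g + 2)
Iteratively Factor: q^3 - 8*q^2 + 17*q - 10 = (q - 1)*(q^2 - 7*q + 10) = (q - 5)*(q - 1)*(q - 2)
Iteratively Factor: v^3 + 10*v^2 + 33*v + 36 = (v + 4)*(v^2 + 6*v + 9) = (v + 3)*(v + 4)*(v + 3)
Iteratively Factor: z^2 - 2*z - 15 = (z + 3)*(z - 5)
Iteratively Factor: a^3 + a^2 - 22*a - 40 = (a + 4)*(a^2 - 3*a - 10) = (a - 5)*(a + 4)*(a + 2)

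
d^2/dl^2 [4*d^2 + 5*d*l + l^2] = 2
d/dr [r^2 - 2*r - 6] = 2*r - 2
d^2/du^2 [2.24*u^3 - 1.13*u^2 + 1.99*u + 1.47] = 13.44*u - 2.26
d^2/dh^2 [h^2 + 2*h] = 2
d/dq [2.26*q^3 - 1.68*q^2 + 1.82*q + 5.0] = 6.78*q^2 - 3.36*q + 1.82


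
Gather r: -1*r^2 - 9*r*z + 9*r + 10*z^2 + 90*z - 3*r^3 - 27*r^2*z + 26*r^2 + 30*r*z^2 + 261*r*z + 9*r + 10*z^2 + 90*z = -3*r^3 + r^2*(25 - 27*z) + r*(30*z^2 + 252*z + 18) + 20*z^2 + 180*z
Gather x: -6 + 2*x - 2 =2*x - 8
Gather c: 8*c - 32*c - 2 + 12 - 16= -24*c - 6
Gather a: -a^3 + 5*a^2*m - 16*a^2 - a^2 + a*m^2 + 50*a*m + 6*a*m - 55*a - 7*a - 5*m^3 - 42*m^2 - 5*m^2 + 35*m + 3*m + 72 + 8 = -a^3 + a^2*(5*m - 17) + a*(m^2 + 56*m - 62) - 5*m^3 - 47*m^2 + 38*m + 80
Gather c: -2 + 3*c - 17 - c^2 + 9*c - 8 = -c^2 + 12*c - 27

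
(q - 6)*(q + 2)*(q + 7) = q^3 + 3*q^2 - 40*q - 84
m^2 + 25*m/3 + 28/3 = (m + 4/3)*(m + 7)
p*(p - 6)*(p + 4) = p^3 - 2*p^2 - 24*p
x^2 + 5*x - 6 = (x - 1)*(x + 6)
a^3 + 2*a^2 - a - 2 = (a - 1)*(a + 1)*(a + 2)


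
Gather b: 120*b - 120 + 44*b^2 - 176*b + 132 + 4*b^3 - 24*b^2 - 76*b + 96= 4*b^3 + 20*b^2 - 132*b + 108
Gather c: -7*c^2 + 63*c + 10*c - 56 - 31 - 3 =-7*c^2 + 73*c - 90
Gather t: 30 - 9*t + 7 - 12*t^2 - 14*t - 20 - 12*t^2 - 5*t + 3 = -24*t^2 - 28*t + 20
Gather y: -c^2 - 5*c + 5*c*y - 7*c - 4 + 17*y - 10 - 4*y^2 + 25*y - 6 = -c^2 - 12*c - 4*y^2 + y*(5*c + 42) - 20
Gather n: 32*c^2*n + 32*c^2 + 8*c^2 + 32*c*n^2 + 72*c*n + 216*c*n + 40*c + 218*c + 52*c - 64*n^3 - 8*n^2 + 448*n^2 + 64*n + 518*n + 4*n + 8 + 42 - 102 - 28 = 40*c^2 + 310*c - 64*n^3 + n^2*(32*c + 440) + n*(32*c^2 + 288*c + 586) - 80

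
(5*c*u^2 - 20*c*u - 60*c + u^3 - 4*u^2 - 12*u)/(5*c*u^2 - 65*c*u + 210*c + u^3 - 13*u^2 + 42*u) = (u + 2)/(u - 7)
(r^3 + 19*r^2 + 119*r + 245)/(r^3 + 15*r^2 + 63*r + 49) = (r + 5)/(r + 1)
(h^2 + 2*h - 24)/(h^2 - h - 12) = (h + 6)/(h + 3)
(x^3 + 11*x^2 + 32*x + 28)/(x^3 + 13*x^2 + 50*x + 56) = (x + 2)/(x + 4)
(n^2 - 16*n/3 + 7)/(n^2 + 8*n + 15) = (n^2 - 16*n/3 + 7)/(n^2 + 8*n + 15)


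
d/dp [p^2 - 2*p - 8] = 2*p - 2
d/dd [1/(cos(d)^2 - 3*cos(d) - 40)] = (2*cos(d) - 3)*sin(d)/(sin(d)^2 + 3*cos(d) + 39)^2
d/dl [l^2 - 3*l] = 2*l - 3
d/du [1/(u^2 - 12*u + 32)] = 2*(6 - u)/(u^2 - 12*u + 32)^2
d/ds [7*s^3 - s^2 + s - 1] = 21*s^2 - 2*s + 1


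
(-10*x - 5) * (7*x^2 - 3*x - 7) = -70*x^3 - 5*x^2 + 85*x + 35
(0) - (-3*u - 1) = 3*u + 1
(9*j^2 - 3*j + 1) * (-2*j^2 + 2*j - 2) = -18*j^4 + 24*j^3 - 26*j^2 + 8*j - 2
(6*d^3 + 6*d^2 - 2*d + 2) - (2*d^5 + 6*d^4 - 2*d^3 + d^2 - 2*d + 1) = -2*d^5 - 6*d^4 + 8*d^3 + 5*d^2 + 1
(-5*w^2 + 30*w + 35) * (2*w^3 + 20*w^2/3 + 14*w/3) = -10*w^5 + 80*w^4/3 + 740*w^3/3 + 1120*w^2/3 + 490*w/3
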